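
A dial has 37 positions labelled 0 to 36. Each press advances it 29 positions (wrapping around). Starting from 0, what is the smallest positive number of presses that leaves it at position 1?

37 = 1·29 + 8
29 = 3·8 + 5
8 = 1·5 + 3
5 = 1·3 + 2
3 = 1·2 + 1
2 = 2·1 + 0
Back-substituting gives 29·23 ≡ 1 (mod 37).

23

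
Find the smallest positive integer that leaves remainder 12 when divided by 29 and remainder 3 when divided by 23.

302

x ≡ 3 (mod 23) gives x ∈ {3, 26, 49, 72, 95, 118, 141, 164, …}.
The first of these with x mod 29 = 12 is 302.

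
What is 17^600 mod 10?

The units digit of 17^n cycles with period 4: 7, 9, 3, 1, …
600 mod 4 = 0, so the last digit matches 7^4 = 1.

1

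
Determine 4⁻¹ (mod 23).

23 = 5·4 + 3
4 = 1·3 + 1
3 = 3·1 + 0
Back-substituting gives 4·6 ≡ 1 (mod 23).

6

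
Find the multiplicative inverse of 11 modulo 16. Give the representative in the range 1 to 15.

11·3 = 33 = 2·16 + 1, so 11⁻¹ ≡ 3 (mod 16).

3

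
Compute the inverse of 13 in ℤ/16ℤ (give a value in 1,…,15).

5

13·5 = 65 = 4·16 + 1, so 13⁻¹ ≡ 5 (mod 16).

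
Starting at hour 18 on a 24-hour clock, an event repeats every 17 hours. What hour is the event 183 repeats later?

9

183·17 = 3111.
3111 mod 24 = 15 (since 129·24 = 3096).
(18 + 15) mod 24 = 9.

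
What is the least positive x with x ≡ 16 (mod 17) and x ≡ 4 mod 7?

x ≡ 4 (mod 7) gives x ∈ {4, 11, 18, 25, 32, 39, 46, 53, …}.
The first of these with x mod 17 = 16 is 67.

67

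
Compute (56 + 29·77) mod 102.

29·77 = 2233.
Dividing 2233 by 102 gives quotient 21 and remainder 91.
(56 + 91) mod 102 = 45.

45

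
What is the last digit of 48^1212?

The units digit of 48^n cycles with period 4: 8, 4, 2, 6, …
1212 mod 4 = 0, so the last digit matches 8^4 = 6.

6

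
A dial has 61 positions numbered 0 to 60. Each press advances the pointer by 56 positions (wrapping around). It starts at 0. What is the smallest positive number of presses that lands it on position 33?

56⁻¹ ≡ 12 (mod 61) because 56·12 = 672 = 11·61 + 1.
So x ≡ 12·33 = 396 ≡ 30 (mod 61).

30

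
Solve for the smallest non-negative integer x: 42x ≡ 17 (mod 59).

58

The inverse of 42 mod 59 is 52 (since 42·52 = 2184 ≡ 1).
Multiplying both sides by 52: x ≡ 52·17 = 884 ≡ 58 (mod 59).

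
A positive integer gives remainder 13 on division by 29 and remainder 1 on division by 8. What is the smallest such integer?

129

Since 8·11 ≡ 1 (mod 29), take x = 1 + 8·((13−1)·11 mod 29) = 1 + 8·16 = 129.
Check: 129 mod 29 = 13, 129 mod 8 = 1.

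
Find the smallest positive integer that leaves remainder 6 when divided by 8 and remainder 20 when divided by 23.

x ≡ 6 (mod 8) gives x ∈ {6, 14, 22, 30, 38, 46, 54, 62, …}.
The first of these with x mod 23 = 20 is 158.

158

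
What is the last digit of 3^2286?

Last digits of 3^n: 3, 9, 7, 1 (period 4).
2286 mod 4 = 2, so the last digit matches 3^2 = 9.

9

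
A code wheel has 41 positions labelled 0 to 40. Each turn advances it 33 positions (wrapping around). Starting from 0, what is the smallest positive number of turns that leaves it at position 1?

41 = 1·33 + 8
33 = 4·8 + 1
8 = 8·1 + 0
Back-substituting gives 33·5 ≡ 1 (mod 41).

5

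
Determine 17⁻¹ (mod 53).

25

17·25 = 425 = 8·53 + 1, so 17⁻¹ ≡ 25 (mod 53).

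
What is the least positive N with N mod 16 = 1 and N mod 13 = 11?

193

Since 13·5 ≡ 1 (mod 16), take x = 11 + 13·((1−11)·5 mod 16) = 11 + 13·14 = 193.
Check: 193 mod 16 = 1, 193 mod 13 = 11.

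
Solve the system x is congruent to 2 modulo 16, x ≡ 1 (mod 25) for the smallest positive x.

x ≡ 2 (mod 16) gives x ∈ {2, 18, 34, 50, 66, 82, 98, 114, …}.
The first of these with x mod 25 = 1 is 226.

226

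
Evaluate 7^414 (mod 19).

Square-and-reduce mod 19: 7^1≡7, 7^2≡11, 7^4≡7, 7^8≡11, 7^16≡7, 7^32≡11, 7^64≡7, 7^128≡11, 7^256≡7.
414 = 2 + 4 + 8 + 16 + 128 + 256, so 7^414 ≡ 11·7·11·7·11·7 ≡ 1 (mod 19).

1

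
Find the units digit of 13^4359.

Last digits of 3^n: 3, 9, 7, 1 (period 4).
4359 mod 4 = 3, so the last digit matches 3^3 = 7.

7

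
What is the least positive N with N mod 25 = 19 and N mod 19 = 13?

469

x ≡ 13 (mod 19) gives x ∈ {13, 32, 51, 70, 89, 108, 127, 146, …}.
The first of these with x mod 25 = 19 is 469.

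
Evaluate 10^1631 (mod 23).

By repeated squaring mod 23: 10^1≡10, 10^2≡8, 10^4≡18, 10^8≡2, 10^16≡4, 10^32≡16, 10^64≡3, 10^128≡9, 10^256≡12, 10^512≡6, 10^1024≡13.
Since 1631 = 1 + 2 + 4 + 8 + 16 + 64 + 512 + 1024 in binary, 10^1631 ≡ 10·8·18·2·4·3·6·13 ≡ 11 (mod 23).

11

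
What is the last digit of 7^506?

9

The units digit of 7^n cycles with period 4: 7, 9, 3, 1, …
506 leaves remainder 2 on division by 4, so 7^506 ends in 9.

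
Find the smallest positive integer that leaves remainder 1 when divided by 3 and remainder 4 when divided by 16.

x ≡ 1 (mod 3) gives x ∈ {1, 4}.
The first of these with x mod 16 = 4 is 4.

4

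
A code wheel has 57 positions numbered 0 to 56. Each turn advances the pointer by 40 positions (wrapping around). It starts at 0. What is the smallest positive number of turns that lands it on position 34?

40⁻¹ ≡ 10 (mod 57) because 40·10 = 400 = 7·57 + 1.
Multiplying both sides by 10: x ≡ 10·34 = 340 ≡ 55 (mod 57).

55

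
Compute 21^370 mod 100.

1

Successive squares of 21 mod 100: 21^1≡21, 21^2≡41, 21^4≡81, 21^8≡61, 21^16≡21, 21^32≡41, 21^64≡81, 21^128≡61, 21^256≡21.
370 = 2 + 16 + 32 + 64 + 256, so 21^370 ≡ 41·21·41·81·21 ≡ 1 (mod 100).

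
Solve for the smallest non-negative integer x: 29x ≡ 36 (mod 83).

The inverse of 29 mod 83 is 63 (since 29·63 = 1827 ≡ 1).
So x ≡ 63·36 = 2268 ≡ 27 (mod 83).
Check: 29·27 = 783 = 9·83 + 36.

27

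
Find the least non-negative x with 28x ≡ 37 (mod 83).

28

The inverse of 28 mod 83 is 3 (since 28·3 = 84 ≡ 1).
So x ≡ 3·37 = 111 ≡ 28 (mod 83).
Check: 28·28 = 784 = 9·83 + 37.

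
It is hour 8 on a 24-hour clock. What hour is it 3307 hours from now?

3307 − 137·24 = 19, so 3307 ≡ 19 (mod 24).
(8 + 19) mod 24 = 3.

3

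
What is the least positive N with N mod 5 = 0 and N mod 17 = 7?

Since 17·3 ≡ 1 (mod 5), take x = 7 + 17·((0−7)·3 mod 5) = 7 + 17·4 = 75.
Check: 75 mod 5 = 0, 75 mod 17 = 7.

75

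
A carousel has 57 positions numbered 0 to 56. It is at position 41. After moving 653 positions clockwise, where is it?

Dividing 653 by 57 gives quotient 11 and remainder 26.
(41 + 26) mod 57 = 10.

10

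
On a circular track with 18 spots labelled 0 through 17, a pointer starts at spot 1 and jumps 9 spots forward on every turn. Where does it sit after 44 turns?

1

44·9 = 396.
396 − 22·18 = 0, so 396 ≡ 0 (mod 18).
(1 + 0) mod 18 = 1.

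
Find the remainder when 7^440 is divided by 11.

1

Square-and-reduce mod 11: 7^1≡7, 7^2≡5, 7^4≡3, 7^8≡9, 7^16≡4, 7^32≡5, 7^64≡3, 7^128≡9, 7^256≡4.
440 = 8 + 16 + 32 + 128 + 256, so 7^440 ≡ 9·4·5·9·4 ≡ 1 (mod 11).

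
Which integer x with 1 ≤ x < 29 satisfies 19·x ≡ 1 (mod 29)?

29 = 1·19 + 10
19 = 1·10 + 9
10 = 1·9 + 1
9 = 9·1 + 0
Back-substituting gives 19·26 ≡ 1 (mod 29).

26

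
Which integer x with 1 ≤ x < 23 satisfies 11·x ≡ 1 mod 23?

21

11·21 = 231 = 10·23 + 1, so 11⁻¹ ≡ 21 (mod 23).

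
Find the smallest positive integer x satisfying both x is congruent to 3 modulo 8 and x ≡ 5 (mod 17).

x ≡ 3 (mod 8) gives x ∈ {3, 11, 19, 27, 35, 43, 51, 59, …}.
The first of these with x mod 17 = 5 is 107.

107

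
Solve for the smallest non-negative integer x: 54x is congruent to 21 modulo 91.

56

The inverse of 54 mod 91 is 59 (since 54·59 = 3186 ≡ 1).
So x ≡ 59·21 = 1239 ≡ 56 (mod 91).
Check: 54·56 = 3024 = 33·91 + 21.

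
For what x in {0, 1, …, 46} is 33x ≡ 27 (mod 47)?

35

33⁻¹ ≡ 10 (mod 47) because 33·10 = 330 = 7·47 + 1.
So x ≡ 10·27 = 270 ≡ 35 (mod 47).
Check: 33·35 = 1155 = 24·47 + 27.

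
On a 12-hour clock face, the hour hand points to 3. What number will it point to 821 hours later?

8

821 mod 12 = 5 (since 68·12 = 816).
3 + 5 → 8 on a 12-hour dial.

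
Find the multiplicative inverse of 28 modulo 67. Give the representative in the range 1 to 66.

12

28·12 = 336 = 5·67 + 1, so 28⁻¹ ≡ 12 (mod 67).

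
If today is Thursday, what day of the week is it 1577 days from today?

Saturday

1577 − 225·7 = 2, so 1577 ≡ 2 (mod 7).
Thursday + 2 days → Saturday.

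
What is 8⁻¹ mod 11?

8·7 = 56 = 5·11 + 1, so 8⁻¹ ≡ 7 (mod 11).

7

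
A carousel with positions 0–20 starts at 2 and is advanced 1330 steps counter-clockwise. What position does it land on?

16

1330 − 63·21 = 7, so 1330 ≡ 7 (mod 21).
(2 − 7) mod 21 = 16.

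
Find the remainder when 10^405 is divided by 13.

12

By repeated squaring mod 13: 10^1≡10, 10^2≡9, 10^4≡3, 10^8≡9, 10^16≡3, 10^32≡9, 10^64≡3, 10^128≡9, 10^256≡3.
Since 405 = 1 + 4 + 16 + 128 + 256 in binary, 10^405 ≡ 10·3·3·9·3 ≡ 12 (mod 13).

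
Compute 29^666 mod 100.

Square-and-reduce mod 100: 29^1≡29, 29^2≡41, 29^4≡81, 29^8≡61, 29^16≡21, 29^32≡41, 29^64≡81, 29^128≡61, 29^256≡21, 29^512≡41.
666 = 2 + 8 + 16 + 128 + 512, so 29^666 ≡ 41·61·21·61·41 ≡ 21 (mod 100).

21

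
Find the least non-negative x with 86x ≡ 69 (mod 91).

59

The inverse of 86 mod 91 is 18 (since 86·18 = 1548 ≡ 1).
Multiplying both sides by 18: x ≡ 18·69 = 1242 ≡ 59 (mod 91).
Check: 86·59 = 5074 = 55·91 + 69.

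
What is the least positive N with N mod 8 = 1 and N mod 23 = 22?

137

x ≡ 1 (mod 8) gives x ∈ {1, 9, 17, 25, 33, 41, 49, 57, …}.
The first of these with x mod 23 = 22 is 137.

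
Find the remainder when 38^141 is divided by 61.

By repeated squaring mod 61: 38^1≡38, 38^2≡41, 38^4≡34, 38^8≡58, 38^16≡9, 38^32≡20, 38^64≡34, 38^128≡58.
141 = 1 + 4 + 8 + 128, so 38^141 ≡ 38·34·58·58 ≡ 38 (mod 61).

38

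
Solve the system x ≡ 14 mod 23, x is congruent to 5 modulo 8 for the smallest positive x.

x ≡ 5 (mod 8) gives x ∈ {5, 13, 21, 29, 37}.
The first of these with x mod 23 = 14 is 37.

37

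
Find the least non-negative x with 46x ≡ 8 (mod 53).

14

The inverse of 46 mod 53 is 15 (since 46·15 = 690 ≡ 1).
So x ≡ 15·8 = 120 ≡ 14 (mod 53).
Check: 46·14 = 644 = 12·53 + 8.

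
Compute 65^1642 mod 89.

Square-and-reduce mod 89: 65^1≡65, 65^2≡42, 65^4≡73, 65^8≡78, 65^16≡32, 65^32≡45, 65^64≡67, 65^128≡39, 65^256≡8, 65^512≡64, 65^1024≡2.
Since 1642 = 2 + 8 + 32 + 64 + 512 + 1024 in binary, 65^1642 ≡ 42·78·45·67·64·2 ≡ 84 (mod 89).

84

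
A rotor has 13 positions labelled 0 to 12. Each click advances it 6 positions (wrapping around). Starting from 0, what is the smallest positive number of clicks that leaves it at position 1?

11

13 = 2·6 + 1
6 = 6·1 + 0
Back-substituting gives 6·11 ≡ 1 (mod 13).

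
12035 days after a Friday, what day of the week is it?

Sunday

Dividing 12035 by 7 gives quotient 1719 and remainder 2.
Friday + 2 days → Sunday.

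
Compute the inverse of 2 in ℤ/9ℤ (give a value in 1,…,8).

9 = 4·2 + 1
2 = 2·1 + 0
Back-substituting gives 2·5 ≡ 1 (mod 9).

5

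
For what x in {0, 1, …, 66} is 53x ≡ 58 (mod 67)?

The inverse of 53 mod 67 is 43 (since 53·43 = 2279 ≡ 1).
So x ≡ 43·58 = 2494 ≡ 15 (mod 67).

15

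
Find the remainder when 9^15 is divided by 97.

Square-and-reduce mod 97: 9^1≡9, 9^2≡81, 9^4≡62, 9^8≡61.
15 = 1 + 2 + 4 + 8, so 9^15 ≡ 9·81·62·61 ≡ 47 (mod 97).

47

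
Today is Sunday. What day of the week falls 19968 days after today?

Thursday

19968 − 2852·7 = 4, so 19968 ≡ 4 (mod 7).
Sunday + 4 days → Thursday.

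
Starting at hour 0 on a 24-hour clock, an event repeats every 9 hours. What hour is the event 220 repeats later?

12

220·9 = 1980.
Dividing 1980 by 24 gives quotient 82 and remainder 12.
(0 + 12) mod 24 = 12.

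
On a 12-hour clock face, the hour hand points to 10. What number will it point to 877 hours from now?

11

877 = 73·12 + 1, so 877 mod 12 = 1.
10 + 1 → 11 on a 12-hour dial.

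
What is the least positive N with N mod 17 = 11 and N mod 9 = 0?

x ≡ 0 (mod 9) gives x ∈ {0, 9, 18, 27, 36, 45}.
The first of these with x mod 17 = 11 is 45.

45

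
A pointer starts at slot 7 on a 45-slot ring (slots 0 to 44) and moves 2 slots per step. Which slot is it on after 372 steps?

31

372·2 = 744.
744 mod 45 = 24 (since 16·45 = 720).
(7 + 24) mod 45 = 31.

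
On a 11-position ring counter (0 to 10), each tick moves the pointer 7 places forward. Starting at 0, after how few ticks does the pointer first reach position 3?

2

The inverse of 7 mod 11 is 8 (since 7·8 = 56 ≡ 1).
Multiplying both sides by 8: x ≡ 8·3 = 24 ≡ 2 (mod 11).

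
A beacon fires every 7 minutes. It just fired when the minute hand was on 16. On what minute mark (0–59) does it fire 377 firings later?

15

377·7 = 2639.
2639 = 43·60 + 59, so 2639 mod 60 = 59.
(16 + 59) mod 60 = 15.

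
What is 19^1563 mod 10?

9

Last digits of 9^n: 9, 1 (period 2).
1563 leaves remainder 1 on division by 2, so 19^1563 ends in 9.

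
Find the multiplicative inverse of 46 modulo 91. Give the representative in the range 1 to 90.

91 = 1·46 + 45
46 = 1·45 + 1
45 = 45·1 + 0
Back-substituting gives 46·2 ≡ 1 (mod 91).

2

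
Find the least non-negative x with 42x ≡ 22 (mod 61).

The inverse of 42 mod 61 is 16 (since 42·16 = 672 ≡ 1).
So x ≡ 16·22 = 352 ≡ 47 (mod 61).
Check: 42·47 = 1974 = 32·61 + 22.

47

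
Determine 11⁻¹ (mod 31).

17

31 = 2·11 + 9
11 = 1·9 + 2
9 = 4·2 + 1
2 = 2·1 + 0
Back-substituting gives 11·17 ≡ 1 (mod 31).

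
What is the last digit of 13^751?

7

Last digits of 3^n: 3, 9, 7, 1 (period 4).
751 mod 4 = 3, so the last digit matches 3^3 = 7.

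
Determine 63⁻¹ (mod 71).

62

63·62 = 3906 = 55·71 + 1, so 63⁻¹ ≡ 62 (mod 71).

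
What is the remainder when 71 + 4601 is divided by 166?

24

4601 = 27·166 + 119, so 4601 mod 166 = 119.
(71 + 119) mod 166 = 24.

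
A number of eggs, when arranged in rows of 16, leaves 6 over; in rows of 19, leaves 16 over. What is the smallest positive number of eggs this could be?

54

x ≡ 6 (mod 16) gives x ∈ {6, 22, 38, 54}.
The first of these with x mod 19 = 16 is 54.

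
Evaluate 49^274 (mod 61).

57

Square-and-reduce mod 61: 49^1≡49, 49^2≡22, 49^4≡57, 49^8≡16, 49^16≡12, 49^32≡22, 49^64≡57, 49^128≡16, 49^256≡12.
274 = 2 + 16 + 256, so 49^274 ≡ 22·12·12 ≡ 57 (mod 61).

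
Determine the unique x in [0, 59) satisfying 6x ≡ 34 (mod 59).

45

The inverse of 6 mod 59 is 10 (since 6·10 = 60 ≡ 1).
Multiplying both sides by 10: x ≡ 10·34 = 340 ≡ 45 (mod 59).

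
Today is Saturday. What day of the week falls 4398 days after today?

4398 mod 7 = 2 (since 628·7 = 4396).
Saturday + 2 days → Monday.

Monday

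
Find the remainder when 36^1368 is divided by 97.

Square-and-reduce mod 97: 36^1≡36, 36^2≡35, 36^4≡61, 36^8≡35, 36^16≡61, 36^32≡35, 36^64≡61, 36^128≡35, 36^256≡61, 36^512≡35, 36^1024≡61.
Since 1368 = 8 + 16 + 64 + 256 + 1024 in binary, 36^1368 ≡ 35·61·61·61·61 ≡ 1 (mod 97).

1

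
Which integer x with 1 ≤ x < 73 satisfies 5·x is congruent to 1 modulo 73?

5·44 = 220 = 3·73 + 1, so 5⁻¹ ≡ 44 (mod 73).

44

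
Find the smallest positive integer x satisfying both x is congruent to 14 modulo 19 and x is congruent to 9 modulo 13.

204

Since 13·3 ≡ 1 (mod 19), take x = 9 + 13·((14−9)·3 mod 19) = 9 + 13·15 = 204.
Check: 204 mod 19 = 14, 204 mod 13 = 9.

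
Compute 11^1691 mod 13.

By repeated squaring mod 13: 11^1≡11, 11^2≡4, 11^4≡3, 11^8≡9, 11^16≡3, 11^32≡9, 11^64≡3, 11^128≡9, 11^256≡3, 11^512≡9, 11^1024≡3.
1691 = 1 + 2 + 8 + 16 + 128 + 512 + 1024, so 11^1691 ≡ 11·4·9·3·9·9·3 ≡ 6 (mod 13).

6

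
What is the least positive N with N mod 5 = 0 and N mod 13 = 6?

x ≡ 0 (mod 5) gives x ∈ {0, 5, 10, 15, 20, 25, 30, 35, …}.
The first of these with x mod 13 = 6 is 45.

45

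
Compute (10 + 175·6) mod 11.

175·6 = 1050.
1050 mod 11 = 5 (since 95·11 = 1045).
(10 + 5) mod 11 = 4.

4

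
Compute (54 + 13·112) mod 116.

2

13·112 = 1456.
1456 = 12·116 + 64, so 1456 mod 116 = 64.
(54 + 64) mod 116 = 2.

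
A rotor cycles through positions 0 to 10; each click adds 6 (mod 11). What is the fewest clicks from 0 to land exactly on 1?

2

6·2 = 12 = 1·11 + 1, so 6⁻¹ ≡ 2 (mod 11).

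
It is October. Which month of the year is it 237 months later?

July

237 mod 12 = 9 (since 19·12 = 228).
October + 9 months → July.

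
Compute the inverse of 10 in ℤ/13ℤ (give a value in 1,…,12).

4

10·4 = 40 = 3·13 + 1, so 10⁻¹ ≡ 4 (mod 13).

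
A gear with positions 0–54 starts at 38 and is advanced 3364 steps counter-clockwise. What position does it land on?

Dividing 3364 by 55 gives quotient 61 and remainder 9.
(38 − 9) mod 55 = 29.

29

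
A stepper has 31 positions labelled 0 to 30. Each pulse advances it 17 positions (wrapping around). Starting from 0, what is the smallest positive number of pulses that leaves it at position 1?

31 = 1·17 + 14
17 = 1·14 + 3
14 = 4·3 + 2
3 = 1·2 + 1
2 = 2·1 + 0
Back-substituting gives 17·11 ≡ 1 (mod 31).

11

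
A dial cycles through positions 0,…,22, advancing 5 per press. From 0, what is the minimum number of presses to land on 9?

11

The inverse of 5 mod 23 is 14 (since 5·14 = 70 ≡ 1).
So x ≡ 14·9 = 126 ≡ 11 (mod 23).
Check: 5·11 = 55 = 2·23 + 9.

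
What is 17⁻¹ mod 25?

3

25 = 1·17 + 8
17 = 2·8 + 1
8 = 8·1 + 0
Back-substituting gives 17·3 ≡ 1 (mod 25).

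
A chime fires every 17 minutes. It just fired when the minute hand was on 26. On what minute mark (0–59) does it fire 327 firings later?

327·17 = 5559.
Dividing 5559 by 60 gives quotient 92 and remainder 39.
(26 + 39) mod 60 = 5.

5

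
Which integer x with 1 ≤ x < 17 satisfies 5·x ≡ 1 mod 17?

7

5·7 = 35 = 2·17 + 1, so 5⁻¹ ≡ 7 (mod 17).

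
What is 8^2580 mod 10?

6

The units digit of 8^n cycles with period 4: 8, 4, 2, 6, …
2580 mod 4 = 0, so the last digit matches 8^4 = 6.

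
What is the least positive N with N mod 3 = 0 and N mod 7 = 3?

3

x ≡ 0 (mod 3) gives x ∈ {0, 3}.
The first of these with x mod 7 = 3 is 3.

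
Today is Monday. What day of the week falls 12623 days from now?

Wednesday

12623 − 1803·7 = 2, so 12623 ≡ 2 (mod 7).
Monday + 2 days → Wednesday.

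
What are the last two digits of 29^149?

69

Square-and-reduce mod 100: 29^1≡29, 29^2≡41, 29^4≡81, 29^8≡61, 29^16≡21, 29^32≡41, 29^64≡81, 29^128≡61.
Since 149 = 1 + 4 + 16 + 128 in binary, 29^149 ≡ 29·81·21·61 ≡ 69 (mod 100).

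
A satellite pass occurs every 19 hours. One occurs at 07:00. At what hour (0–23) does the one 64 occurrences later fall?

64·19 = 1216.
1216 mod 24 = 16 (since 50·24 = 1200).
(7 + 16) mod 24 = 23.

23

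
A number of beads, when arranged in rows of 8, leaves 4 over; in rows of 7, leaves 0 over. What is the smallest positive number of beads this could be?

28

x ≡ 0 (mod 7) gives x ∈ {0, 7, 14, 21, 28}.
The first of these with x mod 8 = 4 is 28.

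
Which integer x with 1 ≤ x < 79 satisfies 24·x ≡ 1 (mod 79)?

79 = 3·24 + 7
24 = 3·7 + 3
7 = 2·3 + 1
3 = 3·1 + 0
Back-substituting gives 24·56 ≡ 1 (mod 79).

56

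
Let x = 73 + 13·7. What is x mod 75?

14

13·7 = 91.
91 = 1·75 + 16, so 91 mod 75 = 16.
(73 + 16) mod 75 = 14.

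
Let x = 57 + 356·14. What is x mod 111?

46

356·14 = 4984.
Dividing 4984 by 111 gives quotient 44 and remainder 100.
(57 + 100) mod 111 = 46.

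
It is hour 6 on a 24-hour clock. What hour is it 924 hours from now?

924 − 38·24 = 12, so 924 ≡ 12 (mod 24).
(6 + 12) mod 24 = 18.

18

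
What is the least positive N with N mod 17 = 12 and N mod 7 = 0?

63

Since 7·5 ≡ 1 (mod 17), take x = 0 + 7·((12−0)·5 mod 17) = 0 + 7·9 = 63.
Check: 63 mod 17 = 12, 63 mod 7 = 0.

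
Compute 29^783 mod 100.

Successive squares of 29 mod 100: 29^1≡29, 29^2≡41, 29^4≡81, 29^8≡61, 29^16≡21, 29^32≡41, 29^64≡81, 29^128≡61, 29^256≡21, 29^512≡41.
783 = 1 + 2 + 4 + 8 + 256 + 512, so 29^783 ≡ 29·41·81·61·21·41 ≡ 89 (mod 100).

89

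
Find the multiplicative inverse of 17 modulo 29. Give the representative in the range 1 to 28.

29 = 1·17 + 12
17 = 1·12 + 5
12 = 2·5 + 2
5 = 2·2 + 1
2 = 2·1 + 0
Back-substituting gives 17·12 ≡ 1 (mod 29).

12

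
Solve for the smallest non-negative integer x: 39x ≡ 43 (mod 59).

39⁻¹ ≡ 56 (mod 59) because 39·56 = 2184 = 37·59 + 1.
So x ≡ 56·43 = 2408 ≡ 48 (mod 59).
Check: 39·48 = 1872 = 31·59 + 43.

48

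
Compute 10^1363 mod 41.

16

By repeated squaring mod 41: 10^1≡10, 10^2≡18, 10^4≡37, 10^8≡16, 10^16≡10, 10^32≡18, 10^64≡37, 10^128≡16, 10^256≡10, 10^512≡18, 10^1024≡37.
1363 = 1 + 2 + 16 + 64 + 256 + 1024, so 10^1363 ≡ 10·18·10·37·10·37 ≡ 16 (mod 41).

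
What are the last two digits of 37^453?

97

By repeated squaring mod 100: 37^1≡37, 37^2≡69, 37^4≡61, 37^8≡21, 37^16≡41, 37^32≡81, 37^64≡61, 37^128≡21, 37^256≡41.
Since 453 = 1 + 4 + 64 + 128 + 256 in binary, 37^453 ≡ 37·61·61·21·41 ≡ 97 (mod 100).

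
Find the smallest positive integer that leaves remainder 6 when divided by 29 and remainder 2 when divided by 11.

35

Since 11·8 ≡ 1 (mod 29), take x = 2 + 11·((6−2)·8 mod 29) = 2 + 11·3 = 35.
Check: 35 mod 29 = 6, 35 mod 11 = 2.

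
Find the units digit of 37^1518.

9

Powers of 7 mod 10 repeat with period 4: 7, 9, 3, 1.
1518 mod 4 = 2, so the last digit matches 7^2 = 9.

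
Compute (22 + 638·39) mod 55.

638·39 = 24882.
Dividing 24882 by 55 gives quotient 452 and remainder 22.
(22 + 22) mod 55 = 44.

44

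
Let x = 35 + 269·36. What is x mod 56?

269·36 = 9684.
9684 − 172·56 = 52, so 9684 ≡ 52 (mod 56).
(35 + 52) mod 56 = 31.

31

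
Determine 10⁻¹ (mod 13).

4

13 = 1·10 + 3
10 = 3·3 + 1
3 = 3·1 + 0
Back-substituting gives 10·4 ≡ 1 (mod 13).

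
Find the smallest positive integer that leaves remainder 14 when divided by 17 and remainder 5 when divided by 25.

405

Since 25·15 ≡ 1 (mod 17), take x = 5 + 25·((14−5)·15 mod 17) = 5 + 25·16 = 405.
Check: 405 mod 17 = 14, 405 mod 25 = 5.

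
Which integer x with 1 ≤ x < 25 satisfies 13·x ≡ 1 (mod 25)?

2

25 = 1·13 + 12
13 = 1·12 + 1
12 = 12·1 + 0
Back-substituting gives 13·2 ≡ 1 (mod 25).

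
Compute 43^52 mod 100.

1

By repeated squaring mod 100: 43^1≡43, 43^2≡49, 43^4≡1, 43^8≡1, 43^16≡1, 43^32≡1.
Since 52 = 4 + 16 + 32 in binary, 43^52 ≡ 1·1·1 ≡ 1 (mod 100).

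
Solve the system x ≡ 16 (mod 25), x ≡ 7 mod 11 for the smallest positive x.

216

x ≡ 7 (mod 11) gives x ∈ {7, 18, 29, 40, 51, 62, 73, 84, …}.
The first of these with x mod 25 = 16 is 216.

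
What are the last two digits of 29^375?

49

Square-and-reduce mod 100: 29^1≡29, 29^2≡41, 29^4≡81, 29^8≡61, 29^16≡21, 29^32≡41, 29^64≡81, 29^128≡61, 29^256≡21.
375 = 1 + 2 + 4 + 16 + 32 + 64 + 256, so 29^375 ≡ 29·41·81·21·41·81·21 ≡ 49 (mod 100).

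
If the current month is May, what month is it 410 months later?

July

410 mod 12 = 2 (since 34·12 = 408).
May + 2 months → July.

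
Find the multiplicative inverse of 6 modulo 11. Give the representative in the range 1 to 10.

11 = 1·6 + 5
6 = 1·5 + 1
5 = 5·1 + 0
Back-substituting gives 6·2 ≡ 1 (mod 11).

2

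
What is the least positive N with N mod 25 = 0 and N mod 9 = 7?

25

x ≡ 7 (mod 9) gives x ∈ {7, 16, 25}.
The first of these with x mod 25 = 0 is 25.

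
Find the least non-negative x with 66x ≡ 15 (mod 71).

The inverse of 66 mod 71 is 14 (since 66·14 = 924 ≡ 1).
So x ≡ 14·15 = 210 ≡ 68 (mod 71).
Check: 66·68 = 4488 = 63·71 + 15.

68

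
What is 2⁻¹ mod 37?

19

37 = 18·2 + 1
2 = 2·1 + 0
Back-substituting gives 2·19 ≡ 1 (mod 37).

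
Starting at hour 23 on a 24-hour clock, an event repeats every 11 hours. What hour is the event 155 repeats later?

0

155·11 = 1705.
Dividing 1705 by 24 gives quotient 71 and remainder 1.
(23 + 1) mod 24 = 0.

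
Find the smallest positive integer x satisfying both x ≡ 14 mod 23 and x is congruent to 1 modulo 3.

37

x ≡ 1 (mod 3) gives x ∈ {1, 4, 7, 10, 13, 16, 19, 22, …}.
The first of these with x mod 23 = 14 is 37.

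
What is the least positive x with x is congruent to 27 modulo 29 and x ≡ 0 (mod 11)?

x ≡ 0 (mod 11) gives x ∈ {0, 11, 22, 33, 44, 55, 66, 77, …}.
The first of these with x mod 29 = 27 is 143.

143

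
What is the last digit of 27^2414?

9

The units digit of 27^n cycles with period 4: 7, 9, 3, 1, …
2414 leaves remainder 2 on division by 4, so 27^2414 ends in 9.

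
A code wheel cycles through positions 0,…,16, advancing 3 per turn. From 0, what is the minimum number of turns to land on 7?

The inverse of 3 mod 17 is 6 (since 3·6 = 18 ≡ 1).
Multiplying both sides by 6: x ≡ 6·7 = 42 ≡ 8 (mod 17).

8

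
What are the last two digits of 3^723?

27

Square-and-reduce mod 100: 3^1≡3, 3^2≡9, 3^4≡81, 3^8≡61, 3^16≡21, 3^32≡41, 3^64≡81, 3^128≡61, 3^256≡21, 3^512≡41.
723 = 1 + 2 + 16 + 64 + 128 + 512, so 3^723 ≡ 3·9·21·81·61·41 ≡ 27 (mod 100).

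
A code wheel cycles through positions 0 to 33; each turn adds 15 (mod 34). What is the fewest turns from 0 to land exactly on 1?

34 = 2·15 + 4
15 = 3·4 + 3
4 = 1·3 + 1
3 = 3·1 + 0
Back-substituting gives 15·25 ≡ 1 (mod 34).

25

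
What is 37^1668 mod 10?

Last digits of 7^n: 7, 9, 3, 1 (period 4).
1668 leaves remainder 0 on division by 4, so 37^1668 ends in 1.

1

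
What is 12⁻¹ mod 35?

35 = 2·12 + 11
12 = 1·11 + 1
11 = 11·1 + 0
Back-substituting gives 12·3 ≡ 1 (mod 35).

3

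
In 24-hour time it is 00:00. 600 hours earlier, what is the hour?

0

Dividing 600 by 24 gives quotient 25 and remainder 0.
(0 − 0) mod 24 = 0.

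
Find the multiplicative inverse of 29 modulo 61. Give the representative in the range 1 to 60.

61 = 2·29 + 3
29 = 9·3 + 2
3 = 1·2 + 1
2 = 2·1 + 0
Back-substituting gives 29·40 ≡ 1 (mod 61).

40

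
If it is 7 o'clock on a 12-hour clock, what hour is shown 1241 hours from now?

12

1241 mod 12 = 5 (since 103·12 = 1236).
7 + 5 → 12 on a 12-hour dial.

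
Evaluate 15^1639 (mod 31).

Successive squares of 15 mod 31: 15^1≡15, 15^2≡8, 15^4≡2, 15^8≡4, 15^16≡16, 15^32≡8, 15^64≡2, 15^128≡4, 15^256≡16, 15^512≡8, 15^1024≡2.
Since 1639 = 1 + 2 + 4 + 32 + 64 + 512 + 1024 in binary, 15^1639 ≡ 15·8·2·8·2·8·2 ≡ 29 (mod 31).

29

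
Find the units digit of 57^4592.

Powers of 7 mod 10 repeat with period 4: 7, 9, 3, 1.
4592 leaves remainder 0 on division by 4, so 57^4592 ends in 1.

1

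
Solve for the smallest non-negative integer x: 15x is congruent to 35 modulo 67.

The inverse of 15 mod 67 is 9 (since 15·9 = 135 ≡ 1).
So x ≡ 9·35 = 315 ≡ 47 (mod 67).

47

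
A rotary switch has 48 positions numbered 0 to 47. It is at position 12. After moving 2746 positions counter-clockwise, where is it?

2

2746 − 57·48 = 10, so 2746 ≡ 10 (mod 48).
(12 − 10) mod 48 = 2.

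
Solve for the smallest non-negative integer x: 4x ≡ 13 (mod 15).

7

4⁻¹ ≡ 4 (mod 15) because 4·4 = 16 = 1·15 + 1.
So x ≡ 4·13 = 52 ≡ 7 (mod 15).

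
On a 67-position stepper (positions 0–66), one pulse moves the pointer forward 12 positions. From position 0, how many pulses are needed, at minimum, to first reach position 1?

28

12·28 = 336 = 5·67 + 1, so 12⁻¹ ≡ 28 (mod 67).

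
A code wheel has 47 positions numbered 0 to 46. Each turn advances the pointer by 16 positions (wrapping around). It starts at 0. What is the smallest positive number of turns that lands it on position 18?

16⁻¹ ≡ 3 (mod 47) because 16·3 = 48 = 1·47 + 1.
Multiplying both sides by 3: x ≡ 3·18 = 54 ≡ 7 (mod 47).
Check: 16·7 = 112 = 2·47 + 18.

7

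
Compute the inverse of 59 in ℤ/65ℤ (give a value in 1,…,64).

54

65 = 1·59 + 6
59 = 9·6 + 5
6 = 1·5 + 1
5 = 5·1 + 0
Back-substituting gives 59·54 ≡ 1 (mod 65).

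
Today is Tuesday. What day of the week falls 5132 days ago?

Monday

5132 mod 7 = 1 (since 733·7 = 5131).
Tuesday − 1 day → Monday.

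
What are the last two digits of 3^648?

Square-and-reduce mod 100: 3^1≡3, 3^2≡9, 3^4≡81, 3^8≡61, 3^16≡21, 3^32≡41, 3^64≡81, 3^128≡61, 3^256≡21, 3^512≡41.
Since 648 = 8 + 128 + 512 in binary, 3^648 ≡ 61·61·41 ≡ 61 (mod 100).

61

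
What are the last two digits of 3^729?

By repeated squaring mod 100: 3^1≡3, 3^2≡9, 3^4≡81, 3^8≡61, 3^16≡21, 3^32≡41, 3^64≡81, 3^128≡61, 3^256≡21, 3^512≡41.
729 = 1 + 8 + 16 + 64 + 128 + 512, so 3^729 ≡ 3·61·21·81·61·41 ≡ 83 (mod 100).

83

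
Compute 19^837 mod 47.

20

By repeated squaring mod 47: 19^1≡19, 19^2≡32, 19^4≡37, 19^8≡6, 19^16≡36, 19^32≡27, 19^64≡24, 19^128≡12, 19^256≡3, 19^512≡9.
Since 837 = 1 + 4 + 64 + 256 + 512 in binary, 19^837 ≡ 19·37·24·3·9 ≡ 20 (mod 47).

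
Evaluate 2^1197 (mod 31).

By repeated squaring mod 31: 2^1≡2, 2^2≡4, 2^4≡16, 2^8≡8, 2^16≡2, 2^32≡4, 2^64≡16, 2^128≡8, 2^256≡2, 2^512≡4, 2^1024≡16.
Since 1197 = 1 + 4 + 8 + 32 + 128 + 1024 in binary, 2^1197 ≡ 2·16·8·4·8·16 ≡ 4 (mod 31).

4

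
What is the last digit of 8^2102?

4

Powers of 8 mod 10 repeat with period 4: 8, 4, 2, 6.
2102 leaves remainder 2 on division by 4, so 8^2102 ends in 4.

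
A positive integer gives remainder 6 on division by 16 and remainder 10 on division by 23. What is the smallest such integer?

102

x ≡ 6 (mod 16) gives x ∈ {6, 22, 38, 54, 70, 86, 102}.
The first of these with x mod 23 = 10 is 102.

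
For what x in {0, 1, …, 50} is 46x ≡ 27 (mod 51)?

15

46⁻¹ ≡ 10 (mod 51) because 46·10 = 460 = 9·51 + 1.
So x ≡ 10·27 = 270 ≡ 15 (mod 51).
Check: 46·15 = 690 = 13·51 + 27.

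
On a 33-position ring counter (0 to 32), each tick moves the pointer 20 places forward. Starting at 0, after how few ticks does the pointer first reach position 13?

20⁻¹ ≡ 5 (mod 33) because 20·5 = 100 = 3·33 + 1.
So x ≡ 5·13 = 65 ≡ 32 (mod 33).

32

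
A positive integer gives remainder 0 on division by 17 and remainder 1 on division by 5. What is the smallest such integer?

51

x ≡ 1 (mod 5) gives x ∈ {1, 6, 11, 16, 21, 26, 31, 36, …}.
The first of these with x mod 17 = 0 is 51.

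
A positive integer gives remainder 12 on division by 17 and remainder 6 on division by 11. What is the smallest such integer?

Since 11·14 ≡ 1 (mod 17), take x = 6 + 11·((12−6)·14 mod 17) = 6 + 11·16 = 182.
Check: 182 mod 17 = 12, 182 mod 11 = 6.

182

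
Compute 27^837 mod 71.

Square-and-reduce mod 71: 27^1≡27, 27^2≡19, 27^4≡6, 27^8≡36, 27^16≡18, 27^32≡40, 27^64≡38, 27^128≡24, 27^256≡8, 27^512≡64.
Since 837 = 1 + 4 + 64 + 256 + 512 in binary, 27^837 ≡ 27·6·38·8·64 ≡ 40 (mod 71).

40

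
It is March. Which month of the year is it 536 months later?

November

536 − 44·12 = 8, so 536 ≡ 8 (mod 12).
March + 8 months → November.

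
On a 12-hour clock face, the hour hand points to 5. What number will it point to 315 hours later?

8

315 − 26·12 = 3, so 315 ≡ 3 (mod 12).
5 + 3 → 8 on a 12-hour dial.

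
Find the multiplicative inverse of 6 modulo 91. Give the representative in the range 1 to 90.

91 = 15·6 + 1
6 = 6·1 + 0
Back-substituting gives 6·76 ≡ 1 (mod 91).

76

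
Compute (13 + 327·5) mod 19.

14

327·5 = 1635.
1635 = 86·19 + 1, so 1635 mod 19 = 1.
(13 + 1) mod 19 = 14.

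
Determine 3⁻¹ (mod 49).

49 = 16·3 + 1
3 = 3·1 + 0
Back-substituting gives 3·33 ≡ 1 (mod 49).

33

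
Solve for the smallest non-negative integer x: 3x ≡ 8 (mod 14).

12

The inverse of 3 mod 14 is 5 (since 3·5 = 15 ≡ 1).
So x ≡ 5·8 = 40 ≡ 12 (mod 14).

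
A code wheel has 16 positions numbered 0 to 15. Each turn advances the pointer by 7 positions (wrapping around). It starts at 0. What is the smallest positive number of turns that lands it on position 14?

7⁻¹ ≡ 7 (mod 16) because 7·7 = 49 = 3·16 + 1.
Multiplying both sides by 7: x ≡ 7·14 = 98 ≡ 2 (mod 16).

2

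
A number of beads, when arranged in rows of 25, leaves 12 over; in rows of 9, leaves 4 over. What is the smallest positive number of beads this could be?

112

x ≡ 4 (mod 9) gives x ∈ {4, 13, 22, 31, 40, 49, 58, 67, …}.
The first of these with x mod 25 = 12 is 112.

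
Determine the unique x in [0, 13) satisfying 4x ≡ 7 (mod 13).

The inverse of 4 mod 13 is 10 (since 4·10 = 40 ≡ 1).
So x ≡ 10·7 = 70 ≡ 5 (mod 13).
Check: 4·5 = 20 = 1·13 + 7.

5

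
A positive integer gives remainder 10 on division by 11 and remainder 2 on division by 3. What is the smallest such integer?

32

Since 3·4 ≡ 1 (mod 11), take x = 2 + 3·((10−2)·4 mod 11) = 2 + 3·10 = 32.
Check: 32 mod 11 = 10, 32 mod 3 = 2.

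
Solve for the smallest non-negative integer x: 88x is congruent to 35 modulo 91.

49

The inverse of 88 mod 91 is 30 (since 88·30 = 2640 ≡ 1).
Multiplying both sides by 30: x ≡ 30·35 = 1050 ≡ 49 (mod 91).
Check: 88·49 = 4312 = 47·91 + 35.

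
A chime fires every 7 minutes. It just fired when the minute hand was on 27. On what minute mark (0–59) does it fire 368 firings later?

23

368·7 = 2576.
2576 mod 60 = 56 (since 42·60 = 2520).
(27 + 56) mod 60 = 23.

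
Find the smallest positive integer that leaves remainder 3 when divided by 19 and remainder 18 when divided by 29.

Since 29·2 ≡ 1 (mod 19), take x = 18 + 29·((3−18)·2 mod 19) = 18 + 29·8 = 250.
Check: 250 mod 19 = 3, 250 mod 29 = 18.

250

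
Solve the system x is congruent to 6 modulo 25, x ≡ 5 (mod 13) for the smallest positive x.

x ≡ 5 (mod 13) gives x ∈ {5, 18, 31}.
The first of these with x mod 25 = 6 is 31.

31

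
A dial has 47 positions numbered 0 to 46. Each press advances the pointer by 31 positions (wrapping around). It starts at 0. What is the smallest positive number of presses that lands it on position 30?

31⁻¹ ≡ 44 (mod 47) because 31·44 = 1364 = 29·47 + 1.
Multiplying both sides by 44: x ≡ 44·30 = 1320 ≡ 4 (mod 47).
Check: 31·4 = 124 = 2·47 + 30.

4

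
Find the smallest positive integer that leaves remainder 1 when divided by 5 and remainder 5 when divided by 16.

Since 16·1 ≡ 1 (mod 5), take x = 5 + 16·((1−5)·1 mod 5) = 5 + 16·1 = 21.
Check: 21 mod 5 = 1, 21 mod 16 = 5.

21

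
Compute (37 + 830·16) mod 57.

36

830·16 = 13280.
13280 − 232·57 = 56, so 13280 ≡ 56 (mod 57).
(37 + 56) mod 57 = 36.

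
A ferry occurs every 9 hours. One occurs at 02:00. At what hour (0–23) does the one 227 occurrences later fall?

5

227·9 = 2043.
2043 − 85·24 = 3, so 2043 ≡ 3 (mod 24).
(2 + 3) mod 24 = 5.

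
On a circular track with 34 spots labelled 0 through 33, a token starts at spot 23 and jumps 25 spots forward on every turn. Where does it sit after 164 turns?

9

164·25 = 4100.
Dividing 4100 by 34 gives quotient 120 and remainder 20.
(23 + 20) mod 34 = 9.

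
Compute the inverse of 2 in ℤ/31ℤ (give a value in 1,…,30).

16

31 = 15·2 + 1
2 = 2·1 + 0
Back-substituting gives 2·16 ≡ 1 (mod 31).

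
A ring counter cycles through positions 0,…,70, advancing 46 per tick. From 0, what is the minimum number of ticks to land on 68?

The inverse of 46 mod 71 is 17 (since 46·17 = 782 ≡ 1).
Multiplying both sides by 17: x ≡ 17·68 = 1156 ≡ 20 (mod 71).
Check: 46·20 = 920 = 12·71 + 68.

20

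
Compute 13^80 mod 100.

Successive squares of 13 mod 100: 13^1≡13, 13^2≡69, 13^4≡61, 13^8≡21, 13^16≡41, 13^32≡81, 13^64≡61.
Since 80 = 16 + 64 in binary, 13^80 ≡ 41·61 ≡ 1 (mod 100).

1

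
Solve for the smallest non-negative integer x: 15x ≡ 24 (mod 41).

18

The inverse of 15 mod 41 is 11 (since 15·11 = 165 ≡ 1).
Multiplying both sides by 11: x ≡ 11·24 = 264 ≡ 18 (mod 41).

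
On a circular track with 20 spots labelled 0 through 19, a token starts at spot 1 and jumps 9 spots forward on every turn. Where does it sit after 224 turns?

224·9 = 2016.
2016 = 100·20 + 16, so 2016 mod 20 = 16.
(1 + 16) mod 20 = 17.

17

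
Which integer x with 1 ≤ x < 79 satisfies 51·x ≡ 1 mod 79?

51·31 = 1581 = 20·79 + 1, so 51⁻¹ ≡ 31 (mod 79).

31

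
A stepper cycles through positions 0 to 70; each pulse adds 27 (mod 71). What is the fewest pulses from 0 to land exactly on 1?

27·50 = 1350 = 19·71 + 1, so 27⁻¹ ≡ 50 (mod 71).

50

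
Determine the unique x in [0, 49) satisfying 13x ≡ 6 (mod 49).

The inverse of 13 mod 49 is 34 (since 13·34 = 442 ≡ 1).
Multiplying both sides by 34: x ≡ 34·6 = 204 ≡ 8 (mod 49).
Check: 13·8 = 104 = 2·49 + 6.

8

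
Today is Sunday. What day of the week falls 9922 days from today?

9922 mod 7 = 3 (since 1417·7 = 9919).
Sunday + 3 days → Wednesday.

Wednesday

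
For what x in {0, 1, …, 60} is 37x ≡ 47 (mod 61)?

The inverse of 37 mod 61 is 33 (since 37·33 = 1221 ≡ 1).
So x ≡ 33·47 = 1551 ≡ 26 (mod 61).

26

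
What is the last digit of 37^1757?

7

Powers of 7 mod 10 repeat with period 4: 7, 9, 3, 1.
1757 mod 4 = 1, so the last digit matches 7^1 = 7.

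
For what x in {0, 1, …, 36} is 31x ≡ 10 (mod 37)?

23

The inverse of 31 mod 37 is 6 (since 31·6 = 186 ≡ 1).
So x ≡ 6·10 = 60 ≡ 23 (mod 37).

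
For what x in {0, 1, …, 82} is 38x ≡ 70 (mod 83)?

63

The inverse of 38 mod 83 is 59 (since 38·59 = 2242 ≡ 1).
Multiplying both sides by 59: x ≡ 59·70 = 4130 ≡ 63 (mod 83).
Check: 38·63 = 2394 = 28·83 + 70.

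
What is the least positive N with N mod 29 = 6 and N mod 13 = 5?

122

Since 13·9 ≡ 1 (mod 29), take x = 5 + 13·((6−5)·9 mod 29) = 5 + 13·9 = 122.
Check: 122 mod 29 = 6, 122 mod 13 = 5.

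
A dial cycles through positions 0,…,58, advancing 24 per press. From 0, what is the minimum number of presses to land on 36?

31

24⁻¹ ≡ 32 (mod 59) because 24·32 = 768 = 13·59 + 1.
Multiplying both sides by 32: x ≡ 32·36 = 1152 ≡ 31 (mod 59).
Check: 24·31 = 744 = 12·59 + 36.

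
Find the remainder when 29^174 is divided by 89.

69

By repeated squaring mod 89: 29^1≡29, 29^2≡40, 29^4≡87, 29^8≡4, 29^16≡16, 29^32≡78, 29^64≡32, 29^128≡45.
174 = 2 + 4 + 8 + 32 + 128, so 29^174 ≡ 40·87·4·78·45 ≡ 69 (mod 89).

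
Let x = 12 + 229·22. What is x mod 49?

229·22 = 5038.
5038 = 102·49 + 40, so 5038 mod 49 = 40.
(12 + 40) mod 49 = 3.

3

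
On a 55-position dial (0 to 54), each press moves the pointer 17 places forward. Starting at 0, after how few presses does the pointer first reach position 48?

The inverse of 17 mod 55 is 13 (since 17·13 = 221 ≡ 1).
So x ≡ 13·48 = 624 ≡ 19 (mod 55).

19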